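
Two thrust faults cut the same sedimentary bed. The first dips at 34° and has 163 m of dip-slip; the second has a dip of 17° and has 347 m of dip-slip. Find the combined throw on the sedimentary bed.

throw_A = 163 × sin(34°) = 91.15 m
throw_B = 347 × sin(17°) = 101.5 m
total = 91.15 + 101.5 = 193 m

193 m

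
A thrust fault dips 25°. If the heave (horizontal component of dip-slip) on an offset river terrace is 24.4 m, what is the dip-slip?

26.9 m

dip-slip = heave / cos(dip) = 24.4 / cos(25°) = 26.9 m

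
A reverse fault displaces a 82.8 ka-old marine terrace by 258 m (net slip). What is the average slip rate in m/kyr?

rate = 258 m / 82.8 ka = 0.00312 m/yr = 3.12 m/kyr

3.12 m/kyr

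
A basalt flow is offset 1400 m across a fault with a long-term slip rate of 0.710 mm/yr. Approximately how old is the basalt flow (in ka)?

1970 ka

age = offset / rate = 1400 m / (0.710 mm/yr) = 1.97e+06 yr = 1970 ka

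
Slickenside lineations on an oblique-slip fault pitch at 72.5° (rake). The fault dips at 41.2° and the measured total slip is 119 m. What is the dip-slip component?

113 m

dip-slip = net slip × sin(rake) = 119 m × sin(72.5°) = 113 m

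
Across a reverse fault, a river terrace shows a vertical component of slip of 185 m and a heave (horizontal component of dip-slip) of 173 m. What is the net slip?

253 m

net slip = √(throw² + heave²) = √(185² + 173²) = 253 m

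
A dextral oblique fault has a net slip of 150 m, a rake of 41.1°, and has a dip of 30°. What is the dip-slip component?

98.6 m

dip-slip = net slip × sin(rake) = 150 m × sin(41.1°) = 98.6 m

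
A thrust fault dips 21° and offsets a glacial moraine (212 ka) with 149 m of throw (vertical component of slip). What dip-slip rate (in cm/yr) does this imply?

0.196 cm/yr

dip-slip = throw / sin(dip) = 149 m / sin(21°) = 415.8 m
rate = 415.8 m / 212 ka = 0.00196 m/yr = 0.196 cm/yr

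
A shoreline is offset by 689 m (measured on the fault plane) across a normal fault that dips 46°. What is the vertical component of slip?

496 m

throw = dip-slip × sin(dip) = 689 m × sin(46°) = 496 m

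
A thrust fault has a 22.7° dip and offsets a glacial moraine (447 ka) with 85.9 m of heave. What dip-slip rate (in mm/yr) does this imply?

0.208 mm/yr

dip-slip = heave / cos(dip) = 85.9 m / cos(22.7°) = 93.11 m
rate = 93.11 m / 447 ka = 0.000208 m/yr = 0.208 mm/yr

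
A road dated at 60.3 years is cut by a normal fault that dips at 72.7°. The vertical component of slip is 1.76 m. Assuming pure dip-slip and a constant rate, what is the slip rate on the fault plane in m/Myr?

dip-slip = throw / sin(dip) = 1.76 m / sin(72.7°) = 1.843 m
rate = 1.843 m / 60.3 years = 0.0306 m/yr = 30600 m/Myr

30600 m/Myr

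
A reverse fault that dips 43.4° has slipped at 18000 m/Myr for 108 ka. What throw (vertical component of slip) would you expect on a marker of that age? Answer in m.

1340 m

dip-slip = rate × time = 18000 m/Myr × 108 ka = 1944 m
throw = dip-slip × sin(dip) = 1944 × sin(43.4°) = 1340 m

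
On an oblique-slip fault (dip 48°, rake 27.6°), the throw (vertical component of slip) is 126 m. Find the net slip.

dip-slip = throw / sin(dip) = 126 / sin(48°) = 169.5 m
net slip = dip-slip / sin(rake) = 169.5 / sin(27.6°) = 366 m

366 m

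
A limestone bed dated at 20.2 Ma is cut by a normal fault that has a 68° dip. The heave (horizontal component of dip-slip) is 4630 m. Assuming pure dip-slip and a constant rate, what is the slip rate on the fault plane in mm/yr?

0.612 mm/yr

dip-slip = heave / cos(dip) = 4630 m / cos(68°) = 12360 m
rate = 12360 m / 20.2 Ma = 0.000612 m/yr = 0.612 mm/yr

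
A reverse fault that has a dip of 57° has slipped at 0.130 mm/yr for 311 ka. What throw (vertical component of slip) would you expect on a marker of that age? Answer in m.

dip-slip = rate × time = 0.130 mm/yr × 311 ka = 40.43 m
throw = dip-slip × sin(dip) = 40.43 × sin(57°) = 33.9 m

33.9 m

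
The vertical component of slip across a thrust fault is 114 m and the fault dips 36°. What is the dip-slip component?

dip-slip = throw / sin(dip) = 114 / sin(36°) = 194 m

194 m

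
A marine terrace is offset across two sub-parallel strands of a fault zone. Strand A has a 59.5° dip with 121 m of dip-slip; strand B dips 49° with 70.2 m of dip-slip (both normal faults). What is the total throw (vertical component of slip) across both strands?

throw_A = 121 × sin(59.5°) = 104.3 m
throw_B = 70.2 × sin(49°) = 52.98 m
total = 104.3 + 52.98 = 157 m

157 m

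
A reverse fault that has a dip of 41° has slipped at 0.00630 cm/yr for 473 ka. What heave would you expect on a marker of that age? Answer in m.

22.5 m

dip-slip = rate × time = 0.00630 cm/yr × 473 ka = 29.80 m
heave = dip-slip × cos(dip) = 29.80 × cos(41°) = 22.5 m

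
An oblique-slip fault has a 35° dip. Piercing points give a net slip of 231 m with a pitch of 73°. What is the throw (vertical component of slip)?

127 m

dip-slip = net slip × sin(rake) = 231 m × sin(73°) = 220.9 m
throw = dip-slip × sin(dip) = 220.9 × sin(35°) = 127 m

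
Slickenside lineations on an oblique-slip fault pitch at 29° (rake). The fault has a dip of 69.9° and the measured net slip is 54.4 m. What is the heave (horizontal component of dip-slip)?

9.06 m

dip-slip = net slip × sin(rake) = 54.4 m × sin(29°) = 26.37 m
heave = dip-slip × cos(dip) = 26.37 × cos(69.9°) = 9.06 m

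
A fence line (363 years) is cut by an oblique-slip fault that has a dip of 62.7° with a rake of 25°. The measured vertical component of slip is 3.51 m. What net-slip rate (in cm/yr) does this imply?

2.57 cm/yr

dip-slip = throw / sin(dip) = 3.51 / sin(62.7°) = 3.950 m
net slip = dip-slip / sin(rake) = 3.950 / sin(25°) = 9.346 m
rate = 9.346 m / 363 years = 0.0257 m/yr = 2.57 cm/yr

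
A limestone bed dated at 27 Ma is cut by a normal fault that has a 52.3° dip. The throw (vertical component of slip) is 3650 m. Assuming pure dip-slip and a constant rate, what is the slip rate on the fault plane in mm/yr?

0.171 mm/yr

dip-slip = throw / sin(dip) = 3650 m / sin(52.3°) = 4613 m
rate = 4613 m / 27 Ma = 0.000171 m/yr = 0.171 mm/yr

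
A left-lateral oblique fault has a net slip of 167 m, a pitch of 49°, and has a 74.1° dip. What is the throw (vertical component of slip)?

dip-slip = net slip × sin(rake) = 167 m × sin(49°) = 126 m
throw = dip-slip × sin(dip) = 126 × sin(74.1°) = 121 m

121 m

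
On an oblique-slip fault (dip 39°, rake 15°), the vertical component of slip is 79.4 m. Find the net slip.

487 m

dip-slip = throw / sin(dip) = 79.4 / sin(39°) = 126.2 m
net slip = dip-slip / sin(rake) = 126.2 / sin(15°) = 487 m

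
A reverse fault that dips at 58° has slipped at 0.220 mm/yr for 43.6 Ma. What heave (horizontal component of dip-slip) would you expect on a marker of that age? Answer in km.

5.08 km

dip-slip = rate × time = 0.220 mm/yr × 43.6 Ma = 9592 m
heave = dip-slip × cos(dip) = 9592 × cos(58°) = 5080 m = 5.08 km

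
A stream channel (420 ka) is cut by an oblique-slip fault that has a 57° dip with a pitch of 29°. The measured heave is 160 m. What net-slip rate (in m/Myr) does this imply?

1440 m/Myr

dip-slip = heave / cos(dip) = 160 / cos(57°) = 293.8 m
net slip = dip-slip / sin(rake) = 293.8 / sin(29°) = 606 m
rate = 606 m / 420 ka = 0.00144 m/yr = 1440 m/Myr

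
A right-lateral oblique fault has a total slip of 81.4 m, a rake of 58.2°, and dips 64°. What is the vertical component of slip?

62.2 m

dip-slip = net slip × sin(rake) = 81.4 m × sin(58.2°) = 69.18 m
throw = dip-slip × sin(dip) = 69.18 × sin(64°) = 62.2 m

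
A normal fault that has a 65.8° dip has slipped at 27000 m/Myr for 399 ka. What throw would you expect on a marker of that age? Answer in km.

9.83 km

dip-slip = rate × time = 27000 m/Myr × 399 ka = 10770 m
throw = dip-slip × sin(dip) = 10770 × sin(65.8°) = 9830 m = 9.83 km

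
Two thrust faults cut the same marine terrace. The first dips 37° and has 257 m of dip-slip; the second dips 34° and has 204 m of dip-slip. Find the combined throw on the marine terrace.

269 m

throw_A = 257 × sin(37°) = 154.7 m
throw_B = 204 × sin(34°) = 114.1 m
total = 154.7 + 114.1 = 269 m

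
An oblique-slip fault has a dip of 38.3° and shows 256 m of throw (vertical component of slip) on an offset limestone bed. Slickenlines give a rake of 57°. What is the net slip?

493 m

dip-slip = throw / sin(dip) = 256 / sin(38.3°) = 413.1 m
net slip = dip-slip / sin(rake) = 413.1 / sin(57°) = 493 m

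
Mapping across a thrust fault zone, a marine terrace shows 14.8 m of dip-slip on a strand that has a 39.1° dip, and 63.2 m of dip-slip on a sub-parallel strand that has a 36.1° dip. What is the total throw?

46.6 m

throw_A = 14.8 × sin(39.1°) = 9.334 m
throw_B = 63.2 × sin(36.1°) = 37.24 m
total = 9.334 + 37.24 = 46.6 m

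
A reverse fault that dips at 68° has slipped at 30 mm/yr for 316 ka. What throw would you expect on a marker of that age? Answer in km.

8.79 km

dip-slip = rate × time = 30 mm/yr × 316 ka = 9480 m
throw = dip-slip × sin(dip) = 9480 × sin(68°) = 8790 m = 8.79 km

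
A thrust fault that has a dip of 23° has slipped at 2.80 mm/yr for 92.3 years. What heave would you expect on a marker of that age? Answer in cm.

23.8 cm

dip-slip = rate × time = 2.80 mm/yr × 92.3 years = 0.2584 m
heave = dip-slip × cos(dip) = 0.2584 × cos(23°) = 0.238 m = 23.8 cm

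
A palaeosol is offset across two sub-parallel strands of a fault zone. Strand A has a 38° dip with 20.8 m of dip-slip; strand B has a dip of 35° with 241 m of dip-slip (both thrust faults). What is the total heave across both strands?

heave_A = 20.8 × cos(38°) = 16.39 m
heave_B = 241 × cos(35°) = 197.4 m
total = 16.39 + 197.4 = 214 m

214 m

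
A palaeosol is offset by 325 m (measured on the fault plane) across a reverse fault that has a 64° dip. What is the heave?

heave = dip-slip × cos(dip) = 325 m × cos(64°) = 142 m

142 m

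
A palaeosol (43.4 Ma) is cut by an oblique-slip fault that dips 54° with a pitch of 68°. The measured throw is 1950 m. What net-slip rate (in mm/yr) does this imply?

dip-slip = throw / sin(dip) = 1950 / sin(54°) = 2410 m
net slip = dip-slip / sin(rake) = 2410 / sin(68°) = 2600 m
rate = 2600 m / 43.4 Ma = 0.0000599 m/yr = 0.0599 mm/yr

0.0599 mm/yr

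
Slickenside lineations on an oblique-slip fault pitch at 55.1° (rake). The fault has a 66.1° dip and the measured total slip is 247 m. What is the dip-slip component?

203 m

dip-slip = net slip × sin(rake) = 247 m × sin(55.1°) = 203 m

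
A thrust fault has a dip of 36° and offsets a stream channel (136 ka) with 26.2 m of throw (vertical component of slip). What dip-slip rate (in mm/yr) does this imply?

0.328 mm/yr

dip-slip = throw / sin(dip) = 26.2 m / sin(36°) = 44.57 m
rate = 44.57 m / 136 ka = 0.000328 m/yr = 0.328 mm/yr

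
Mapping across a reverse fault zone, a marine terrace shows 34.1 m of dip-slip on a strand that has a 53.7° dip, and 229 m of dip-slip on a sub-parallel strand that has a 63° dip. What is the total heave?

heave_A = 34.1 × cos(53.7°) = 20.19 m
heave_B = 229 × cos(63°) = 104 m
total = 20.19 + 104 = 124 m

124 m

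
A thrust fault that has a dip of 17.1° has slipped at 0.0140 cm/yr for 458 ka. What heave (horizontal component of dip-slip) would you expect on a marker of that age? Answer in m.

61.3 m

dip-slip = rate × time = 0.0140 cm/yr × 458 ka = 64.12 m
heave = dip-slip × cos(dip) = 64.12 × cos(17.1°) = 61.3 m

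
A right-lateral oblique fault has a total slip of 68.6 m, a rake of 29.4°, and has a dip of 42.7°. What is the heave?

24.7 m

dip-slip = net slip × sin(rake) = 68.6 m × sin(29.4°) = 33.68 m
heave = dip-slip × cos(dip) = 33.68 × cos(42.7°) = 24.7 m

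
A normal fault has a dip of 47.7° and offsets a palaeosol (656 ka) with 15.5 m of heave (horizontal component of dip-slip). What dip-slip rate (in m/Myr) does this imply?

dip-slip = heave / cos(dip) = 15.5 m / cos(47.7°) = 23.03 m
rate = 23.03 m / 656 ka = 0.0000351 m/yr = 35.1 m/Myr

35.1 m/Myr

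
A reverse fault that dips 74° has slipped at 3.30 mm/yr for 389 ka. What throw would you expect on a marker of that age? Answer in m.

1230 m

dip-slip = rate × time = 3.30 mm/yr × 389 ka = 1284 m
throw = dip-slip × sin(dip) = 1284 × sin(74°) = 1230 m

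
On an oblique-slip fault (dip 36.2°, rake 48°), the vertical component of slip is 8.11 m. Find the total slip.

dip-slip = throw / sin(dip) = 8.11 / sin(36.2°) = 13.73 m
net slip = dip-slip / sin(rake) = 13.73 / sin(48°) = 18.5 m

18.5 m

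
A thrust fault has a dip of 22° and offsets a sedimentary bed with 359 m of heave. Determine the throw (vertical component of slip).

145 m

throw = heave × tan(dip) = 359 × tan(22°) = 145 m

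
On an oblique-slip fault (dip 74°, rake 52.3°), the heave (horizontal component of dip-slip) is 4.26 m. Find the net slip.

19.5 m

dip-slip = heave / cos(dip) = 4.26 / cos(74°) = 15.46 m
net slip = dip-slip / sin(rake) = 15.46 / sin(52.3°) = 19.5 m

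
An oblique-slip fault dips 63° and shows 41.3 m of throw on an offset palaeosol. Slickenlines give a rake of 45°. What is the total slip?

dip-slip = throw / sin(dip) = 41.3 / sin(63°) = 46.35 m
net slip = dip-slip / sin(rake) = 46.35 / sin(45°) = 65.6 m

65.6 m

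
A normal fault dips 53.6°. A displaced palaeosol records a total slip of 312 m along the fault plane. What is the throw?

251 m

throw = dip-slip × sin(dip) = 312 m × sin(53.6°) = 251 m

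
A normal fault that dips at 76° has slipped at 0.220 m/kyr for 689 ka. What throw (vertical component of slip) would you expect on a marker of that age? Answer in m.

dip-slip = rate × time = 0.220 m/kyr × 689 ka = 151.6 m
throw = dip-slip × sin(dip) = 151.6 × sin(76°) = 147 m

147 m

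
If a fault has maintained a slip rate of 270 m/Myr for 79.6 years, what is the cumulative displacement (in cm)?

slip = rate × time = 270 m/Myr × 79.6 years = 0.0215 m = 2.15 cm

2.15 cm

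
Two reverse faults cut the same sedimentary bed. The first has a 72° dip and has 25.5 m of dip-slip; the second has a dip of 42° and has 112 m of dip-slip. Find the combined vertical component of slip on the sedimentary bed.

99.2 m

throw_A = 25.5 × sin(72°) = 24.25 m
throw_B = 112 × sin(42°) = 74.94 m
total = 24.25 + 74.94 = 99.2 m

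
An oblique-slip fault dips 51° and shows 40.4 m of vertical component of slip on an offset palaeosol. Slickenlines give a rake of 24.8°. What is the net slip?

124 m

dip-slip = throw / sin(dip) = 40.4 / sin(51°) = 51.99 m
net slip = dip-slip / sin(rake) = 51.99 / sin(24.8°) = 124 m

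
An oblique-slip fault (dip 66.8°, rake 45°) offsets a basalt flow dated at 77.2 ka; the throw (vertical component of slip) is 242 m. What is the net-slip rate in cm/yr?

0.482 cm/yr

dip-slip = throw / sin(dip) = 242 / sin(66.8°) = 263.3 m
net slip = dip-slip / sin(rake) = 263.3 / sin(45°) = 372.3 m
rate = 372.3 m / 77.2 ka = 0.00482 m/yr = 0.482 cm/yr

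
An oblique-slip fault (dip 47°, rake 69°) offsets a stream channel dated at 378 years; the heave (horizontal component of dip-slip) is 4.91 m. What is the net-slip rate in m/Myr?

20400 m/Myr

dip-slip = heave / cos(dip) = 4.91 / cos(47°) = 7.199 m
net slip = dip-slip / sin(rake) = 7.199 / sin(69°) = 7.712 m
rate = 7.712 m / 378 years = 0.0204 m/yr = 20400 m/Myr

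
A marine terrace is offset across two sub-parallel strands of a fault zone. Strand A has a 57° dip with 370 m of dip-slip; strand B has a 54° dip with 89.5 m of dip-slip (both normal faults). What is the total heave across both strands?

heave_A = 370 × cos(57°) = 201.5 m
heave_B = 89.5 × cos(54°) = 52.61 m
total = 201.5 + 52.61 = 254 m

254 m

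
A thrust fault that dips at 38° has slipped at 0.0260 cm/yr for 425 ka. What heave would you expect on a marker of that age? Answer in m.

dip-slip = rate × time = 0.0260 cm/yr × 425 ka = 110.5 m
heave = dip-slip × cos(dip) = 110.5 × cos(38°) = 87.1 m

87.1 m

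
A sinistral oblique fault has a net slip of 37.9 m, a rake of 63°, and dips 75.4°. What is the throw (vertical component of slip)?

32.7 m

dip-slip = net slip × sin(rake) = 37.9 m × sin(63°) = 33.77 m
throw = dip-slip × sin(dip) = 33.77 × sin(75.4°) = 32.7 m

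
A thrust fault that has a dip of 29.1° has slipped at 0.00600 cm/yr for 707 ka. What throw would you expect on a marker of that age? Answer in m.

dip-slip = rate × time = 0.00600 cm/yr × 707 ka = 42.42 m
throw = dip-slip × sin(dip) = 42.42 × sin(29.1°) = 20.6 m

20.6 m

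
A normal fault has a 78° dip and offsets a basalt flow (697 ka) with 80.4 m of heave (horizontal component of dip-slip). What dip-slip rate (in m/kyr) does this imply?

0.555 m/kyr

dip-slip = heave / cos(dip) = 80.4 m / cos(78°) = 386.7 m
rate = 386.7 m / 697 ka = 0.000555 m/yr = 0.555 m/kyr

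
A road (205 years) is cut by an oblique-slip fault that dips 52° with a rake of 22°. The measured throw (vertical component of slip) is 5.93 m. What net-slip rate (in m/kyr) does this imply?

dip-slip = throw / sin(dip) = 5.93 / sin(52°) = 7.525 m
net slip = dip-slip / sin(rake) = 7.525 / sin(22°) = 20.09 m
rate = 20.09 m / 205 years = 0.0980 m/yr = 98 m/kyr

98 m/kyr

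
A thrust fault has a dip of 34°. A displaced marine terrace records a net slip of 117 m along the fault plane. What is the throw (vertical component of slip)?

65.4 m

throw = dip-slip × sin(dip) = 117 m × sin(34°) = 65.4 m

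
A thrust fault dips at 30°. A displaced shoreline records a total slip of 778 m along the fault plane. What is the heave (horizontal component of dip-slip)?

674 m

heave = dip-slip × cos(dip) = 778 m × cos(30°) = 674 m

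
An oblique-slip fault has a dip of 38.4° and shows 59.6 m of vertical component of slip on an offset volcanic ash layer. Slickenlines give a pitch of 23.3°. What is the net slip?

dip-slip = throw / sin(dip) = 59.6 / sin(38.4°) = 95.95 m
net slip = dip-slip / sin(rake) = 95.95 / sin(23.3°) = 243 m

243 m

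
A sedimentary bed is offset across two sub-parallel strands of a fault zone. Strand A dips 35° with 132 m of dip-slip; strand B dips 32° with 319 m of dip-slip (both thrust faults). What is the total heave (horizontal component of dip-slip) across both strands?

heave_A = 132 × cos(35°) = 108.1 m
heave_B = 319 × cos(32°) = 270.5 m
total = 108.1 + 270.5 = 379 m

379 m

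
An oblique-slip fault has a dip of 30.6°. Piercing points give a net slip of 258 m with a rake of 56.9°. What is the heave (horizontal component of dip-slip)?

186 m

dip-slip = net slip × sin(rake) = 258 m × sin(56.9°) = 216.1 m
heave = dip-slip × cos(dip) = 216.1 × cos(30.6°) = 186 m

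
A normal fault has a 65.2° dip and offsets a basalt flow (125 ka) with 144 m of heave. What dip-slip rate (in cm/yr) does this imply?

0.275 cm/yr

dip-slip = heave / cos(dip) = 144 m / cos(65.2°) = 343.3 m
rate = 343.3 m / 125 ka = 0.00275 m/yr = 0.275 cm/yr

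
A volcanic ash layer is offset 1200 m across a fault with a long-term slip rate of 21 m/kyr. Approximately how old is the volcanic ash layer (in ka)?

57.1 ka

age = offset / rate = 1200 m / (21 m/kyr) = 57100 yr = 57.1 ka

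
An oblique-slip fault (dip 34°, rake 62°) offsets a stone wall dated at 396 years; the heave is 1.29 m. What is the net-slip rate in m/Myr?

4450 m/Myr

dip-slip = heave / cos(dip) = 1.29 / cos(34°) = 1.556 m
net slip = dip-slip / sin(rake) = 1.556 / sin(62°) = 1.762 m
rate = 1.762 m / 396 years = 0.00445 m/yr = 4450 m/Myr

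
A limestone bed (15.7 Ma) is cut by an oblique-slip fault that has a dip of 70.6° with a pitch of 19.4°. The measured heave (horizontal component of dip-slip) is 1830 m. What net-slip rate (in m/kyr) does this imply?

1.06 m/kyr

dip-slip = heave / cos(dip) = 1830 / cos(70.6°) = 5509 m
net slip = dip-slip / sin(rake) = 5509 / sin(19.4°) = 16590 m
rate = 16590 m / 15.7 Ma = 0.00106 m/yr = 1.06 m/kyr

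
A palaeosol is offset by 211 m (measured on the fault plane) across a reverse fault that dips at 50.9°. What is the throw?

throw = dip-slip × sin(dip) = 211 m × sin(50.9°) = 164 m

164 m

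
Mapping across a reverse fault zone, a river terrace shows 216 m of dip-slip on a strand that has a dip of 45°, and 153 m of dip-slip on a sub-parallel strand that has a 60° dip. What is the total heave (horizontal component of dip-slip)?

heave_A = 216 × cos(45°) = 152.7 m
heave_B = 153 × cos(60°) = 76.50 m
total = 152.7 + 76.50 = 229 m

229 m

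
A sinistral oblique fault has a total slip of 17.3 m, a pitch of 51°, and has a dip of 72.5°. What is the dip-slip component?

13.4 m

dip-slip = net slip × sin(rake) = 17.3 m × sin(51°) = 13.4 m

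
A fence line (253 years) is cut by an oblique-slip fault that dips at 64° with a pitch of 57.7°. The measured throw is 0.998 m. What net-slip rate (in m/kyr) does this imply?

5.19 m/kyr

dip-slip = throw / sin(dip) = 0.998 / sin(64°) = 1.110 m
net slip = dip-slip / sin(rake) = 1.110 / sin(57.7°) = 1.314 m
rate = 1.314 m / 253 years = 0.00519 m/yr = 5.19 m/kyr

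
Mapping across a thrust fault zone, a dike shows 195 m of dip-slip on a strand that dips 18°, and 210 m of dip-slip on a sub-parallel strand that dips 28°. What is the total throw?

159 m

throw_A = 195 × sin(18°) = 60.26 m
throw_B = 210 × sin(28°) = 98.59 m
total = 60.26 + 98.59 = 159 m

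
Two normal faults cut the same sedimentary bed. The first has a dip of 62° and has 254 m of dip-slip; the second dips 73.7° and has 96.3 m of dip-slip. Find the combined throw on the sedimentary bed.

throw_A = 254 × sin(62°) = 224.3 m
throw_B = 96.3 × sin(73.7°) = 92.43 m
total = 224.3 + 92.43 = 317 m

317 m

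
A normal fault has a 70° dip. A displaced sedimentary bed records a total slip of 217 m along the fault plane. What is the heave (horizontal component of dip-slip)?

heave = dip-slip × cos(dip) = 217 m × cos(70°) = 74.2 m

74.2 m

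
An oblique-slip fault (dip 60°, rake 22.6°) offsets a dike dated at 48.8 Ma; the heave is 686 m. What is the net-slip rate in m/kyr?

dip-slip = heave / cos(dip) = 686 / cos(60°) = 1372 m
net slip = dip-slip / sin(rake) = 1372 / sin(22.6°) = 3570 m
rate = 3570 m / 48.8 Ma = 0.0000732 m/yr = 0.0732 m/kyr

0.0732 m/kyr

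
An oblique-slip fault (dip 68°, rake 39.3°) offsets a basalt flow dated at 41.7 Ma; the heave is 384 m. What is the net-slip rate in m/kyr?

0.0388 m/kyr

dip-slip = heave / cos(dip) = 384 / cos(68°) = 1025 m
net slip = dip-slip / sin(rake) = 1025 / sin(39.3°) = 1618 m
rate = 1618 m / 41.7 Ma = 0.0000388 m/yr = 0.0388 m/kyr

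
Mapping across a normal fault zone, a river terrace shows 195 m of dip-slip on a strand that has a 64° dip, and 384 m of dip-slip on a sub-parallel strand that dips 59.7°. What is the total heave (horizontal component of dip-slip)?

heave_A = 195 × cos(64°) = 85.48 m
heave_B = 384 × cos(59.7°) = 193.7 m
total = 85.48 + 193.7 = 279 m

279 m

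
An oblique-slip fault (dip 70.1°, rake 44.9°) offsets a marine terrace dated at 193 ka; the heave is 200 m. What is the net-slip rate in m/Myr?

4310 m/Myr

dip-slip = heave / cos(dip) = 200 / cos(70.1°) = 587.6 m
net slip = dip-slip / sin(rake) = 587.6 / sin(44.9°) = 832.4 m
rate = 832.4 m / 193 ka = 0.00431 m/yr = 4310 m/Myr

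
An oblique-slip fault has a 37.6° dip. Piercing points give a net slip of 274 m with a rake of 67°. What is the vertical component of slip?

154 m

dip-slip = net slip × sin(rake) = 274 m × sin(67°) = 252.2 m
throw = dip-slip × sin(dip) = 252.2 × sin(37.6°) = 154 m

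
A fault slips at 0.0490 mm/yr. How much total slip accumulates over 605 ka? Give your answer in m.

29.6 m

slip = rate × time = 0.0490 mm/yr × 605 ka = 29.6 m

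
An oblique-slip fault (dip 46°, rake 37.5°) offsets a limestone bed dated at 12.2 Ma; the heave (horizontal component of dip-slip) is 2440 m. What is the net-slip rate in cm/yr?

dip-slip = heave / cos(dip) = 2440 / cos(46°) = 3513 m
net slip = dip-slip / sin(rake) = 3513 / sin(37.5°) = 5770 m
rate = 5770 m / 12.2 Ma = 0.000473 m/yr = 0.0473 cm/yr

0.0473 cm/yr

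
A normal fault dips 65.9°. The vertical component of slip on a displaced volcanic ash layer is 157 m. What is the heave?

70.2 m

heave = throw / tan(dip) = 157 / tan(65.9°) = 70.2 m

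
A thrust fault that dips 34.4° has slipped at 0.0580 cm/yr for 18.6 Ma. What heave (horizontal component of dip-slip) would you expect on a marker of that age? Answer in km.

8.90 km

dip-slip = rate × time = 0.0580 cm/yr × 18.6 Ma = 10790 m
heave = dip-slip × cos(dip) = 10790 × cos(34.4°) = 8900 m = 8.90 km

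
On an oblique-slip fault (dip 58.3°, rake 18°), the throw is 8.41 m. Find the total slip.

32 m

dip-slip = throw / sin(dip) = 8.41 / sin(58.3°) = 9.885 m
net slip = dip-slip / sin(rake) = 9.885 / sin(18°) = 32 m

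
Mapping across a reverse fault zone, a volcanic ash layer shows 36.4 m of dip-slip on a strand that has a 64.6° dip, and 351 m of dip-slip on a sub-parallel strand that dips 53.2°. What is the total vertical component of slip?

throw_A = 36.4 × sin(64.6°) = 32.88 m
throw_B = 351 × sin(53.2°) = 281.1 m
total = 32.88 + 281.1 = 314 m

314 m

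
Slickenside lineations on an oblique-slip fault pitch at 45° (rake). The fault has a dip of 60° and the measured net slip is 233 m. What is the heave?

dip-slip = net slip × sin(rake) = 233 m × sin(45°) = 164.8 m
heave = dip-slip × cos(dip) = 164.8 × cos(60°) = 82.4 m

82.4 m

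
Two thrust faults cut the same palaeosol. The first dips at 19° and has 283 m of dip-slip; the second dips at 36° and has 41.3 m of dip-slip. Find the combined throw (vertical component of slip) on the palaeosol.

throw_A = 283 × sin(19°) = 92.14 m
throw_B = 41.3 × sin(36°) = 24.28 m
total = 92.14 + 24.28 = 116 m

116 m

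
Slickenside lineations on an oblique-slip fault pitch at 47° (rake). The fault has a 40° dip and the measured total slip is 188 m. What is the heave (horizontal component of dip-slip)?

dip-slip = net slip × sin(rake) = 188 m × sin(47°) = 137.5 m
heave = dip-slip × cos(dip) = 137.5 × cos(40°) = 105 m

105 m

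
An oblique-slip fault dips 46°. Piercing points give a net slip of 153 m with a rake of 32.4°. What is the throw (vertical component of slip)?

dip-slip = net slip × sin(rake) = 153 m × sin(32.4°) = 81.98 m
throw = dip-slip × sin(dip) = 81.98 × sin(46°) = 59 m

59 m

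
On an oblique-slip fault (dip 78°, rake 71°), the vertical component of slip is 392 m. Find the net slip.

424 m

dip-slip = throw / sin(dip) = 392 / sin(78°) = 400.8 m
net slip = dip-slip / sin(rake) = 400.8 / sin(71°) = 424 m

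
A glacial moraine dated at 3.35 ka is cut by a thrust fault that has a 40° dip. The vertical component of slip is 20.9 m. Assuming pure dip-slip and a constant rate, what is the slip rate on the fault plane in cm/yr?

0.971 cm/yr

dip-slip = throw / sin(dip) = 20.9 m / sin(40°) = 32.51 m
rate = 32.51 m / 3.35 ka = 0.00971 m/yr = 0.971 cm/yr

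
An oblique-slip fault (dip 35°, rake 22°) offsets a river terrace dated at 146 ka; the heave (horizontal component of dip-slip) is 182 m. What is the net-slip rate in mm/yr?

dip-slip = heave / cos(dip) = 182 / cos(35°) = 222.2 m
net slip = dip-slip / sin(rake) = 222.2 / sin(22°) = 593.1 m
rate = 593.1 m / 146 ka = 0.00406 m/yr = 4.06 mm/yr

4.06 mm/yr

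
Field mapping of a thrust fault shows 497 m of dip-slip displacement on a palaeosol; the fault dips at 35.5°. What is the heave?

heave = dip-slip × cos(dip) = 497 m × cos(35.5°) = 405 m

405 m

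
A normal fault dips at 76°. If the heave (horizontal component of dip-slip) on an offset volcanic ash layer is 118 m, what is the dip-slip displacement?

dip-slip = heave / cos(dip) = 118 / cos(76°) = 488 m

488 m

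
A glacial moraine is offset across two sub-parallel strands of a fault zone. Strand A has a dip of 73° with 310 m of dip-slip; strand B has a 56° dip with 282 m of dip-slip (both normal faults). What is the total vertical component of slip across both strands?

throw_A = 310 × sin(73°) = 296.5 m
throw_B = 282 × sin(56°) = 233.8 m
total = 296.5 + 233.8 = 530 m

530 m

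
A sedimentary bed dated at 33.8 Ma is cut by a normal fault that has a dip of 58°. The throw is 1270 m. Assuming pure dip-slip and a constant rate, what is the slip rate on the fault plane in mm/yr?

dip-slip = throw / sin(dip) = 1270 m / sin(58°) = 1498 m
rate = 1498 m / 33.8 Ma = 0.0000443 m/yr = 0.0443 mm/yr

0.0443 mm/yr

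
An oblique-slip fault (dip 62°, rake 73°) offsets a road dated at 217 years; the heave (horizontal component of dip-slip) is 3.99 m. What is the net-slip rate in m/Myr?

dip-slip = heave / cos(dip) = 3.99 / cos(62°) = 8.499 m
net slip = dip-slip / sin(rake) = 8.499 / sin(73°) = 8.887 m
rate = 8.887 m / 217 years = 0.0410 m/yr = 41000 m/Myr

41000 m/Myr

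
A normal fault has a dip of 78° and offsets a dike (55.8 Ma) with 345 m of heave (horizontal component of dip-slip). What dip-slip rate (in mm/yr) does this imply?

dip-slip = heave / cos(dip) = 345 m / cos(78°) = 1659 m
rate = 1659 m / 55.8 Ma = 0.0000297 m/yr = 0.0297 mm/yr

0.0297 mm/yr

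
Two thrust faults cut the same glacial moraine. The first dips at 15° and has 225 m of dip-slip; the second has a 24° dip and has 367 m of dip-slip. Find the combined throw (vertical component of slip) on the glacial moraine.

throw_A = 225 × sin(15°) = 58.23 m
throw_B = 367 × sin(24°) = 149.3 m
total = 58.23 + 149.3 = 208 m

208 m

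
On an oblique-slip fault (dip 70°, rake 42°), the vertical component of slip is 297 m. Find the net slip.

dip-slip = throw / sin(dip) = 297 / sin(70°) = 316.1 m
net slip = dip-slip / sin(rake) = 316.1 / sin(42°) = 472 m

472 m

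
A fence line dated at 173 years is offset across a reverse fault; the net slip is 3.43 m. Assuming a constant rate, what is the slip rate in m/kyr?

rate = 3.43 m / 173 years = 0.0198 m/yr = 19.8 m/kyr

19.8 m/kyr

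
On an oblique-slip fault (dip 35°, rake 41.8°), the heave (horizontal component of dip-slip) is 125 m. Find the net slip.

229 m

dip-slip = heave / cos(dip) = 125 / cos(35°) = 152.6 m
net slip = dip-slip / sin(rake) = 152.6 / sin(41.8°) = 229 m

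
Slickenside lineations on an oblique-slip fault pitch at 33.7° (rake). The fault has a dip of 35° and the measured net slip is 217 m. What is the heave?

dip-slip = net slip × sin(rake) = 217 m × sin(33.7°) = 120.4 m
heave = dip-slip × cos(dip) = 120.4 × cos(35°) = 98.6 m

98.6 m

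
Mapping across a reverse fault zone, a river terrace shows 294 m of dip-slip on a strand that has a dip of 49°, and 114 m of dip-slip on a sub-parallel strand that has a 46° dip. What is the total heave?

heave_A = 294 × cos(49°) = 192.9 m
heave_B = 114 × cos(46°) = 79.19 m
total = 192.9 + 79.19 = 272 m

272 m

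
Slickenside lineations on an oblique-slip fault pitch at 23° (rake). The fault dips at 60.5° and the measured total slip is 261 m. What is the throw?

88.8 m

dip-slip = net slip × sin(rake) = 261 m × sin(23°) = 102 m
throw = dip-slip × sin(dip) = 102 × sin(60.5°) = 88.8 m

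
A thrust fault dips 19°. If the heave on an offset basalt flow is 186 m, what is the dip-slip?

197 m

dip-slip = heave / cos(dip) = 186 / cos(19°) = 197 m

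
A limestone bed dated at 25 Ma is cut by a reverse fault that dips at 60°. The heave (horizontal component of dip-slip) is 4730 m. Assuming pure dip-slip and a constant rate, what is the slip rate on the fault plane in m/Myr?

dip-slip = heave / cos(dip) = 4730 m / cos(60°) = 9460 m
rate = 9460 m / 25 Ma = 0.000378 m/yr = 378 m/Myr

378 m/Myr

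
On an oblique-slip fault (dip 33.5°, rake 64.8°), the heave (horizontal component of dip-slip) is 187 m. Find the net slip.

248 m

dip-slip = heave / cos(dip) = 187 / cos(33.5°) = 224.3 m
net slip = dip-slip / sin(rake) = 224.3 / sin(64.8°) = 248 m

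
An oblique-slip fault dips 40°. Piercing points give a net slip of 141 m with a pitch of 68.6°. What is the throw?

84.4 m

dip-slip = net slip × sin(rake) = 141 m × sin(68.6°) = 131.3 m
throw = dip-slip × sin(dip) = 131.3 × sin(40°) = 84.4 m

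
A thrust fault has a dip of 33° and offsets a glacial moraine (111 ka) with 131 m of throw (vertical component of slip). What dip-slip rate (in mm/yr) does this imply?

2.17 mm/yr

dip-slip = throw / sin(dip) = 131 m / sin(33°) = 240.5 m
rate = 240.5 m / 111 ka = 0.00217 m/yr = 2.17 mm/yr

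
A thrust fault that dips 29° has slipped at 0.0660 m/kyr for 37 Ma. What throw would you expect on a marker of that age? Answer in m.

dip-slip = rate × time = 0.0660 m/kyr × 37 Ma = 2442 m
throw = dip-slip × sin(dip) = 2442 × sin(29°) = 1180 m

1180 m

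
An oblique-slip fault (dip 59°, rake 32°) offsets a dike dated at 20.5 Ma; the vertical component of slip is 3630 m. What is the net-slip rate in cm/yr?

dip-slip = throw / sin(dip) = 3630 / sin(59°) = 4235 m
net slip = dip-slip / sin(rake) = 4235 / sin(32°) = 7992 m
rate = 7992 m / 20.5 Ma = 0.000390 m/yr = 0.0390 cm/yr

0.0390 cm/yr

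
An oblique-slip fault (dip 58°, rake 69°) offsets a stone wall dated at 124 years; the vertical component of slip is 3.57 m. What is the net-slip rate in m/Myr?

dip-slip = throw / sin(dip) = 3.57 / sin(58°) = 4.210 m
net slip = dip-slip / sin(rake) = 4.210 / sin(69°) = 4.509 m
rate = 4.509 m / 124 years = 0.0364 m/yr = 36400 m/Myr

36400 m/Myr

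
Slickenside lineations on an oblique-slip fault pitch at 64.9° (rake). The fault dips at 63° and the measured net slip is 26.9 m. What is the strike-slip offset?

11.4 m

strike-slip = net slip × cos(rake) = 26.9 m × cos(64.9°) = 11.4 m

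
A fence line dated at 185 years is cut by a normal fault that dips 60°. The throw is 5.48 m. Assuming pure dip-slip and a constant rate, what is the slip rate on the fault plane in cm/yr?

3.42 cm/yr

dip-slip = throw / sin(dip) = 5.48 m / sin(60°) = 6.328 m
rate = 6.328 m / 185 years = 0.0342 m/yr = 3.42 cm/yr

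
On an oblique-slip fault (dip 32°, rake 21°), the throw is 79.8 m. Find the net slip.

420 m

dip-slip = throw / sin(dip) = 79.8 / sin(32°) = 150.6 m
net slip = dip-slip / sin(rake) = 150.6 / sin(21°) = 420 m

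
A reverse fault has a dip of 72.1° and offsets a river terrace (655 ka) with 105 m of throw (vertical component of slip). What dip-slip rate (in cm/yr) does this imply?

dip-slip = throw / sin(dip) = 105 m / sin(72.1°) = 110.3 m
rate = 110.3 m / 655 ka = 0.000168 m/yr = 0.0168 cm/yr

0.0168 cm/yr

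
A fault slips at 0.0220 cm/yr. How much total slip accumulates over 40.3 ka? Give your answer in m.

8.87 m

slip = rate × time = 0.0220 cm/yr × 40.3 ka = 8.87 m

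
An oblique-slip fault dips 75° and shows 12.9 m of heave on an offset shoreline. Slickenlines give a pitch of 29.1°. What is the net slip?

102 m

dip-slip = heave / cos(dip) = 12.9 / cos(75°) = 49.84 m
net slip = dip-slip / sin(rake) = 49.84 / sin(29.1°) = 102 m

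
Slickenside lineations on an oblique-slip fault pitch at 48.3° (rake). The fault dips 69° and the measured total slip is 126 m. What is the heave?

dip-slip = net slip × sin(rake) = 126 m × sin(48.3°) = 94.08 m
heave = dip-slip × cos(dip) = 94.08 × cos(69°) = 33.7 m

33.7 m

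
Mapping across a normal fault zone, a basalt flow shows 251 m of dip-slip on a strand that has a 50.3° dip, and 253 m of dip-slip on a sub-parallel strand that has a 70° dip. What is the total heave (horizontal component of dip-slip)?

247 m

heave_A = 251 × cos(50.3°) = 160.3 m
heave_B = 253 × cos(70°) = 86.53 m
total = 160.3 + 86.53 = 247 m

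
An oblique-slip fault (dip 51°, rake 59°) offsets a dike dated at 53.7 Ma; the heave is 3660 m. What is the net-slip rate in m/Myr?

126 m/Myr

dip-slip = heave / cos(dip) = 3660 / cos(51°) = 5816 m
net slip = dip-slip / sin(rake) = 5816 / sin(59°) = 6785 m
rate = 6785 m / 53.7 Ma = 0.000126 m/yr = 126 m/Myr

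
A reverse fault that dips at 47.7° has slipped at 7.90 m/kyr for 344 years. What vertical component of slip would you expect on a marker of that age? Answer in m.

dip-slip = rate × time = 7.90 m/kyr × 344 years = 2.718 m
throw = dip-slip × sin(dip) = 2.718 × sin(47.7°) = 2.01 m

2.01 m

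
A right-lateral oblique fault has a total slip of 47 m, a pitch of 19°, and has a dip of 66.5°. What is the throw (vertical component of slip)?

14 m

dip-slip = net slip × sin(rake) = 47 m × sin(19°) = 15.30 m
throw = dip-slip × sin(dip) = 15.30 × sin(66.5°) = 14 m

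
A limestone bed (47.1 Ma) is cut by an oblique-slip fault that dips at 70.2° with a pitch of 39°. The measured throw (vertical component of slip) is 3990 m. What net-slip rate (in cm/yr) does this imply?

dip-slip = throw / sin(dip) = 3990 / sin(70.2°) = 4241 m
net slip = dip-slip / sin(rake) = 4241 / sin(39°) = 6739 m
rate = 6739 m / 47.1 Ma = 0.000143 m/yr = 0.0143 cm/yr

0.0143 cm/yr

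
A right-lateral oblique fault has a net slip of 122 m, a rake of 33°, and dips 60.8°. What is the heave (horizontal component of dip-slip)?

32.4 m

dip-slip = net slip × sin(rake) = 122 m × sin(33°) = 66.45 m
heave = dip-slip × cos(dip) = 66.45 × cos(60.8°) = 32.4 m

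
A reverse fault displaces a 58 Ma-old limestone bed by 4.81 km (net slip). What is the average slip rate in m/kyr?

0.0829 m/kyr

rate = 4.81 km / 58 Ma = 0.0000829 m/yr = 0.0829 m/kyr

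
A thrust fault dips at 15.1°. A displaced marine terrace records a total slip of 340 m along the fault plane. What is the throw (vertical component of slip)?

throw = dip-slip × sin(dip) = 340 m × sin(15.1°) = 88.6 m

88.6 m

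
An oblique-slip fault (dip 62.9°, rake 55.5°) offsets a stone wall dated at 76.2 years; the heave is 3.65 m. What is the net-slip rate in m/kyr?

dip-slip = heave / cos(dip) = 3.65 / cos(62.9°) = 8.012 m
net slip = dip-slip / sin(rake) = 8.012 / sin(55.5°) = 9.722 m
rate = 9.722 m / 76.2 years = 0.128 m/yr = 128 m/kyr

128 m/kyr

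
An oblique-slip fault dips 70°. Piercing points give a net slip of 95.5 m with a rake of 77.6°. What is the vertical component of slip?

87.6 m

dip-slip = net slip × sin(rake) = 95.5 m × sin(77.6°) = 93.27 m
throw = dip-slip × sin(dip) = 93.27 × sin(70°) = 87.6 m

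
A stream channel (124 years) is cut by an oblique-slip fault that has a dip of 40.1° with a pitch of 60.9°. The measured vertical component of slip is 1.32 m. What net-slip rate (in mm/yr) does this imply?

18.9 mm/yr

dip-slip = throw / sin(dip) = 1.32 / sin(40.1°) = 2.049 m
net slip = dip-slip / sin(rake) = 2.049 / sin(60.9°) = 2.345 m
rate = 2.345 m / 124 years = 0.0189 m/yr = 18.9 mm/yr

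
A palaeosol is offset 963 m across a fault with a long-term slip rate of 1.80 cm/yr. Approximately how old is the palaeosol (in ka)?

53.5 ka

age = offset / rate = 963 m / (1.80 cm/yr) = 53500 yr = 53.5 ka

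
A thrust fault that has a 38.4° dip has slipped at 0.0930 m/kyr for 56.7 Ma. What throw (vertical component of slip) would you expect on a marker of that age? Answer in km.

3.28 km

dip-slip = rate × time = 0.0930 m/kyr × 56.7 Ma = 5273 m
throw = dip-slip × sin(dip) = 5273 × sin(38.4°) = 3280 m = 3.28 km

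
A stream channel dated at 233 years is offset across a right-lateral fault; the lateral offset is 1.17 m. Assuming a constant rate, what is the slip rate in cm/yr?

rate = 1.17 m / 233 years = 0.00502 m/yr = 0.502 cm/yr

0.502 cm/yr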